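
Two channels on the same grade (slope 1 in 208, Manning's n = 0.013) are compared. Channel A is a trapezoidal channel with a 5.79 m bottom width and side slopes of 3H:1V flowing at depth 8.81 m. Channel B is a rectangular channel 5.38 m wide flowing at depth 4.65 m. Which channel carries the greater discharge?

channel A

Channel A: With bottom width b = 5.79 m and side slope z = 3: A = (b + zy)y = (5.79 + 3×8.81)×8.81 = 283.9 m²; P = b + 2y√(1+z²) = 5.79 + 2×8.81×3.162 = 61.51 m. Hydraulic radius R = A/P = 283.9/61.51 = 4.615 m. Q_A = (1/0.013)·283.9·4.615^(2/3)·√0.004808 = 4197 m³/s.
Channel B: Flow area A = b·y = 5.38 × 4.65 = 25.02 m². Wetted perimeter P = b + 2y = 5.38 + 2×4.65 = 14.68 m. Hydraulic radius R = A/P = 25.02/14.68 = 1.704 m. Q_B = (1/0.013)·25.02·1.704^(2/3)·√0.004808 = 190.4 m³/s.
Q_A = 4197 m³/s vs Q_B = 190.4 m³/s, so channel A carries more.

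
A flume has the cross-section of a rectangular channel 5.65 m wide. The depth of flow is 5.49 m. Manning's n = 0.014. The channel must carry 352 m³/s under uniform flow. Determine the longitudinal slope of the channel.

Flow area A = b·y = 5.65 × 5.49 = 31.02 m². Wetted perimeter P = b + 2y = 5.65 + 2×5.49 = 16.63 m.
Hydraulic radius R = A/P = 31.02/16.63 = 1.865 m.
From Manning's equation, S = [nQ / (1 A R^(2/3))]² = [0.014 × 352 / (1 × 31.02 × 1.865^(2/3))]² = 0.011.

S = 0.011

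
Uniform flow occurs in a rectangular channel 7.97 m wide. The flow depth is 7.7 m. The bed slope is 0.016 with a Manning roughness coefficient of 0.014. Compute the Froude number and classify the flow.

Flow area A = b·y = 7.97 × 7.7 = 61.37 m². Wetted perimeter P = b + 2y = 7.97 + 2×7.7 = 23.37 m.
Hydraulic radius R = A/P = 61.37/23.37 = 2.626 m.
V = (1/n) R^(2/3) √S = (1/0.014) × 2.626^(2/3) × √0.016 = 17.2 m/s. Hydraulic depth D_h = A/T = 61.37/7.97 = 7.7 m.
Froude number Fr = V/√(g·D_h) = 17.2/√(9.81×7.7) = 1.98, which is greater than 1, so the flow is supercritical.

supercritical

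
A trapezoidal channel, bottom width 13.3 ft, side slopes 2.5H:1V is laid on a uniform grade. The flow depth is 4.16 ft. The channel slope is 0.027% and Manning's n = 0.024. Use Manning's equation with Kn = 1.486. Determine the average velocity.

V = 2 ft/s

With bottom width b = 13.3 ft and side slope z = 2.5: A = (b + zy)y = (13.3 + 2.5×4.16)×4.16 = 98.59 ft²; P = b + 2y√(1+z²) = 13.3 + 2×4.16×2.693 = 35.7 ft.
Hydraulic radius R = A/P = 98.59/35.7 = 2.762 ft.
From Manning's equation, V = (1.486/n) R^(2/3) S^(1/2) = (1.486/0.024) × 2.762^(2/3) × 0.00027^(1/2) = 2 ft/s.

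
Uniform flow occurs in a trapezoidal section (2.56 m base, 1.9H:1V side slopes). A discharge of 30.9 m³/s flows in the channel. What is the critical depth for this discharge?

y_c = 1.66 m

At critical depth, Q² T / (g A³) = 1, i.e. A³/T = Q²/g = 30.9²/9.81 = 97.33.
Try y = 1.45 m: A³/T = 56.72 — short.
Try y = 2.1 m: A³/T = 246.9 — over.
Try y = 1.66 m: A³/T = 96.23 — close enough.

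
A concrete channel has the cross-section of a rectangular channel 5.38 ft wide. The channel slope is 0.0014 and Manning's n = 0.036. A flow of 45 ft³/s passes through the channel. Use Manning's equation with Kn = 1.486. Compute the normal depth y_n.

Manning's equation rearranged: A R^(2/3) = nQ / (1.486·√S) = 0.036 × 45 / (1.486 × √0.0014) = 29.14.
Try y = 4.85 ft: A R^(2/3) = 37.61 — high.
Try y = 2.96 ft: A R^(2/3) = 20.02 — low.
Try y = 3.96 ft: A R^(2/3) = 29.17 — ≈ 29.14.

y_n = 3.96 ft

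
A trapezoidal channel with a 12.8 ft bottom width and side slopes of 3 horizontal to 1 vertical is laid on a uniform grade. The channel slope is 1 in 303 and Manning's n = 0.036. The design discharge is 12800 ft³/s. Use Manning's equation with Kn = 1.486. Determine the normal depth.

Manning's equation rearranged: A R^(2/3) = nQ / (1.486·√S) = 0.036 × 12800 / (1.486 × √0.0033) = 5398.
Try y = 13.4 ft: A R^(2/3) = 2668 — low.
Try y = 18 ft: A R^(2/3) = 5391 — matches.

y_n = 18 ft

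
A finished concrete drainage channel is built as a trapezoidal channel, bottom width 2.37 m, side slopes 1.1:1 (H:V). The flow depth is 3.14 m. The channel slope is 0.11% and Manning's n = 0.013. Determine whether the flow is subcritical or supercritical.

subcritical

With bottom width b = 2.37 m and side slope z = 1.1: A = (b + zy)y = (2.37 + 1.1×3.14)×3.14 = 18.29 m²; P = b + 2y√(1+z²) = 2.37 + 2×3.14×1.487 = 11.71 m.
Hydraulic radius R = A/P = 18.29/11.71 = 1.562 m.
V = (1/n) R^(2/3) √S = (1/0.013) × 1.562^(2/3) × √0.0011 = 3.435 m/s. Hydraulic depth D_h = A/T = 18.29/9.278 = 1.971 m.
Froude number Fr = V/√(g·D_h) = 3.435/√(9.81×1.971) = 0.781, which is less than 1, so the flow is subcritical.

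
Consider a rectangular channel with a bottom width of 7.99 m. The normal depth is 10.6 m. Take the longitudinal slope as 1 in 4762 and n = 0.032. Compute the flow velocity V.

Flow area A = b·y = 7.99 × 10.6 = 84.69 m². Wetted perimeter P = b + 2y = 7.99 + 2×10.6 = 29.19 m.
Hydraulic radius R = A/P = 84.69/29.19 = 2.901 m.
From Manning's equation, V = (1/n) R^(2/3) S^(1/2) = (1/0.032) × 2.901^(2/3) × 0.00021^(1/2) = 0.921 m/s.

V = 0.921 m/s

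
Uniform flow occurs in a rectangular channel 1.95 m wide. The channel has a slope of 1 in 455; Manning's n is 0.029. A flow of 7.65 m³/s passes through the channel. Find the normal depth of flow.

Manning's equation rearranged: A R^(2/3) = nQ / (1·√S) = 0.029 × 7.65 / (√0.002198) = 4.732.
At y = 2.28 m: A R^(2/3) = 3.448 — too small.
At y = 3.57 m: A R^(2/3) = 5.827 — too large.
At y = 2.98 m: A R^(2/3) = 4.731 — close enough.

y_n = 2.98 m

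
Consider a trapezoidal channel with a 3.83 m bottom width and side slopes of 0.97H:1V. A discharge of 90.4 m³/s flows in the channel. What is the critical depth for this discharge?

At critical depth, Q² T / (g A³) = 1, i.e. A³/T = Q²/g = 90.4²/9.81 = 833.
Try y = 2.18 m: A³/T = 270.1 — too small.
Try y = 2.98 m: A³/T = 835.8 — ≈ 833.

y_c = 2.98 m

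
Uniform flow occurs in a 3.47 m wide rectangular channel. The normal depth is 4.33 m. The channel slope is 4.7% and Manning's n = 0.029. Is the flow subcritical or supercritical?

Flow area A = b·y = 3.47 × 4.33 = 15.03 m². Wetted perimeter P = b + 2y = 3.47 + 2×4.33 = 12.13 m.
Hydraulic radius R = A/P = 15.03/12.13 = 1.239 m.
V = (1/n) R^(2/3) √S = (1/0.029) × 1.239^(2/3) × √0.047 = 8.622 m/s. Hydraulic depth D_h = A/T = 15.03/3.47 = 4.33 m.
Froude number Fr = V/√(g·D_h) = 8.622/√(9.81×4.33) = 1.32, which is greater than 1, so the flow is supercritical.

supercritical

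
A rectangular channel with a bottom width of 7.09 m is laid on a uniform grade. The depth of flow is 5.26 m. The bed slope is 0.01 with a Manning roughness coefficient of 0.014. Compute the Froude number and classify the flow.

supercritical

Flow area A = b·y = 7.09 × 5.26 = 37.29 m². Wetted perimeter P = b + 2y = 7.09 + 2×5.26 = 17.61 m.
Hydraulic radius R = A/P = 37.29/17.61 = 2.118 m.
V = (1/n) R^(2/3) √S = (1/0.014) × 2.118^(2/3) × √0.01 = 11.78 m/s. Hydraulic depth D_h = A/T = 37.29/7.09 = 5.26 m.
Froude number Fr = V/√(g·D_h) = 11.78/√(9.81×5.26) = 1.64, which is greater than 1, so the flow is supercritical.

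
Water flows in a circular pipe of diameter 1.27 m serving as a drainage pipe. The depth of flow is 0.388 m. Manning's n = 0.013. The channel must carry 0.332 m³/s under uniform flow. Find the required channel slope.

S = 0.0013

For a circular section of diameter D = 1.27 m at depth y = 0.388 m, the central angle is θ = 2 arccos(1 − 2y/D) = 2.343 rad. Then A = (D²/8)(θ − sin θ) = 0.3278 m² and P = Dθ/2 = 1.488 m.
Hydraulic radius R = A/P = 0.3278/1.488 = 0.2204 m.
From Manning's equation, S = [nQ / (1 A R^(2/3))]² = [0.013 × 0.332 / (1 × 0.3278 × 0.2204^(2/3))]² = 0.0013.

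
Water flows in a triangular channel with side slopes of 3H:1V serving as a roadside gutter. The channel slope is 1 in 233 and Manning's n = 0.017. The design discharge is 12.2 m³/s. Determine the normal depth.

y_n = 1.23 m

Manning's equation rearranged: A R^(2/3) = nQ / (1·√S) = 0.017 × 12.2 / (√0.004292) = 3.166.
Trying y = 0.979 m: A R^(2/3) = 1.724 — low.
Trying y = 1.42 m: A R^(2/3) = 4.648 — high.
Trying y = 1.23 m: A R^(2/3) = 3.169 — ≈ 3.166.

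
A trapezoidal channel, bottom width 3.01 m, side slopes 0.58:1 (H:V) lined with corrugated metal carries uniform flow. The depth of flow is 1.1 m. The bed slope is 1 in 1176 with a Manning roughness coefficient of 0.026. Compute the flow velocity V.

With bottom width b = 3.01 m and side slope z = 0.58: A = (b + zy)y = (3.01 + 0.58×1.1)×1.1 = 4.013 m²; P = b + 2y√(1+z²) = 3.01 + 2×1.1×1.156 = 5.553 m.
Hydraulic radius R = A/P = 4.013/5.553 = 0.7226 m.
From Manning's equation, V = (1/n) R^(2/3) S^(1/2) = (1/0.026) × 0.7226^(2/3) × 0.0008503^(1/2) = 0.903 m/s.

V = 0.903 m/s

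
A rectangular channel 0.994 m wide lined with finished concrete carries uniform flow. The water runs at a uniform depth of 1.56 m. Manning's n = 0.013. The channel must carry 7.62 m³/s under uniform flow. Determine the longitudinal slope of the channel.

S = 0.015

Flow area A = b·y = 0.994 × 1.56 = 1.551 m². Wetted perimeter P = b + 2y = 0.994 + 2×1.56 = 4.114 m.
Hydraulic radius R = A/P = 1.551/4.114 = 0.3769 m.
From Manning's equation, S = [nQ / (1 A R^(2/3))]² = [0.013 × 7.62 / (1 × 1.551 × 0.3769^(2/3))]² = 0.015.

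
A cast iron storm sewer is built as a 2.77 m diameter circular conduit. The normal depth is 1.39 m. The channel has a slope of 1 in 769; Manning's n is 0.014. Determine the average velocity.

V = 2.02 m/s

For a circular section of diameter D = 2.77 m at depth y = 1.39 m, the central angle is θ = 2 arccos(1 − 2y/D) = 3.149 rad. Then A = (D²/8)(θ − sin θ) = 3.027 m² and P = Dθ/2 = 4.361 m.
Hydraulic radius R = A/P = 3.027/4.361 = 0.6941 m.
From Manning's equation, V = (1/n) R^(2/3) S^(1/2) = (1/0.014) × 0.6941^(2/3) × 0.0013^(1/2) = 2.02 m/s.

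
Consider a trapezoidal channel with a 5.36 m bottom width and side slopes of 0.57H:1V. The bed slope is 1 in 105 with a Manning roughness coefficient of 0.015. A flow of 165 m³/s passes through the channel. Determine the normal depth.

Manning's equation rearranged: A R^(2/3) = nQ / (1·√S) = 0.015 × 165 / (√0.009524) = 25.36.
Try y = 3.41 m: A R^(2/3) = 38.01 — too large.
Try y = 2.07 m: A R^(2/3) = 16.43 — too small.
Try y = 2.69 m: A R^(2/3) = 25.42 — ≈ 25.36.

y_n = 2.69 m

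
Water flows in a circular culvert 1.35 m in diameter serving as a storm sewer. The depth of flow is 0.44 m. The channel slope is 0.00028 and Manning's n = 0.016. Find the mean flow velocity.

V = 0.412 m/s

For a circular section of diameter D = 1.35 m at depth y = 0.44 m, the central angle is θ = 2 arccos(1 − 2y/D) = 2.43 rad. Then A = (D²/8)(θ − sin θ) = 0.405 m² and P = Dθ/2 = 1.641 m.
Hydraulic radius R = A/P = 0.405/1.641 = 0.2469 m.
From Manning's equation, V = (1/n) R^(2/3) S^(1/2) = (1/0.016) × 0.2469^(2/3) × 0.00028^(1/2) = 0.412 m/s.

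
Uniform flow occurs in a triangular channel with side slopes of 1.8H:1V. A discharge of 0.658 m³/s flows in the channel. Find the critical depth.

y_c = 0.486 m

At critical depth, Q² T / (g A³) = 1, i.e. A³/T = Q²/g = 0.658²/9.81 = 0.04413.
Try y = 0.359 m: A³/T = 0.00966 — too small.
Try y = 0.537 m: A³/T = 0.07234 — too large.
Try y = 0.486 m: A³/T = 0.04392 — close enough.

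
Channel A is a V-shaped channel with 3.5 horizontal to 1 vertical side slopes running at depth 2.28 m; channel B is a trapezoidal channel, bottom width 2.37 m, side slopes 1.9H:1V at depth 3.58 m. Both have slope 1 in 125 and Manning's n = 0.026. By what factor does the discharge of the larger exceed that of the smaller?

2.56

Channel A: For a triangular section with side slope z = 3.5: A = zy² = 3.5×2.28² = 18.19 m²; P = 2y√(1+z²) = 2×2.28×3.64 = 16.6 m. Hydraulic radius R = A/P = 18.19/16.6 = 1.096 m. Q_A = (1/0.026)·18.19·1.096^(2/3)·√0.008 = 66.54 m³/s.
Channel B: With bottom width b = 2.37 m and side slope z = 1.9: A = (b + zy)y = (2.37 + 1.9×3.58)×3.58 = 32.84 m²; P = b + 2y√(1+z²) = 2.37 + 2×3.58×2.147 = 17.74 m. Hydraulic radius R = A/P = 32.84/17.74 = 1.851 m. Q_B = (1/0.026)·32.84·1.851^(2/3)·√0.008 = 170.3 m³/s.
The larger discharge is 170.3 m³/s and the smaller is 66.54 m³/s; the ratio is 2.56.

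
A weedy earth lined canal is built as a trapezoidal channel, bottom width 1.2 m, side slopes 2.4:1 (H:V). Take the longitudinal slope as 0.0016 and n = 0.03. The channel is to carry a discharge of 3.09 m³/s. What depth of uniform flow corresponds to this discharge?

y_n = 0.975 m

Manning's equation rearranged: A R^(2/3) = nQ / (1·√S) = 0.03 × 3.09 / (√0.0016) = 2.317.
At y = 1.22 m: A R^(2/3) = 3.847 — too large.
At y = 0.975 m: A R^(2/3) = 2.318 — matches.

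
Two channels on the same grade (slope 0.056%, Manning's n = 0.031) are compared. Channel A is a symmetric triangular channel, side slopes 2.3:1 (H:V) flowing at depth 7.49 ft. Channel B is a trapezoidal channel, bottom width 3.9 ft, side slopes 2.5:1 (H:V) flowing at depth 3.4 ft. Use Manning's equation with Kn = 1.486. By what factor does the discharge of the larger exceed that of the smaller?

Channel A: For a triangular section with side slope z = 2.3: A = zy² = 2.3×7.49² = 129 ft²; P = 2y√(1+z²) = 2×7.49×2.508 = 37.57 ft. Hydraulic radius R = A/P = 129/37.57 = 3.434 ft. Q_A = (1.486/0.031)·129·3.434^(2/3)·√0.00056 = 333.2 ft³/s.
Channel B: With bottom width b = 3.9 ft and side slope z = 2.5: A = (b + zy)y = (3.9 + 2.5×3.4)×3.4 = 42.16 ft²; P = b + 2y√(1+z²) = 3.9 + 2×3.4×2.693 = 22.21 ft. Hydraulic radius R = A/P = 42.16/22.21 = 1.898 ft. Q_B = (1.486/0.031)·42.16·1.898^(2/3)·√0.00056 = 73.32 ft³/s.
The larger discharge is 333.2 ft³/s and the smaller is 73.32 ft³/s; the ratio is 4.54.

4.54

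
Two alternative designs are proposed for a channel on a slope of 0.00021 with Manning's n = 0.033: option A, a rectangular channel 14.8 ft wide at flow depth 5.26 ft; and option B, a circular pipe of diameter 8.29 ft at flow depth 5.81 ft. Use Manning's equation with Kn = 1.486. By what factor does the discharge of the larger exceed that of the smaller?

2.24

Channel A: Flow area A = b·y = 14.8 × 5.26 = 77.85 ft². Wetted perimeter P = b + 2y = 14.8 + 2×5.26 = 25.32 ft. Hydraulic radius R = A/P = 77.85/25.32 = 3.075 ft. Q_A = (1.486/0.033)·77.85·3.075^(2/3)·√0.00021 = 107.4 ft³/s.
Channel B: For a circular section of diameter D = 8.29 ft at depth y = 5.81 ft, the central angle is θ = 2 arccos(1 − 2y/D) = 3.968 rad. Then A = (D²/8)(θ − sin θ) = 40.41 ft² and P = Dθ/2 = 16.45 ft. Hydraulic radius R = A/P = 40.41/16.45 = 2.457 ft. Q_B = (1.486/0.033)·40.41·2.457^(2/3)·√0.00021 = 48.01 ft³/s.
The larger discharge is 107.4 ft³/s and the smaller is 48.01 ft³/s; the ratio is 2.24.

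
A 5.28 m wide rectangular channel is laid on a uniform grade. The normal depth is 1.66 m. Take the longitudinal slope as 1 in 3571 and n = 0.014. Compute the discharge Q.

Flow area A = b·y = 5.28 × 1.66 = 8.765 m². Wetted perimeter P = b + 2y = 5.28 + 2×1.66 = 8.6 m.
Hydraulic radius R = A/P = 8.765/8.6 = 1.019 m.
Manning's equation: Q = (1/n) A R^(2/3) S^(1/2) = (1/0.014) × 8.765 × 1.019^(2/3) × 0.00028^(1/2) = 10.6 m³/s.

Q = 10.6 m³/s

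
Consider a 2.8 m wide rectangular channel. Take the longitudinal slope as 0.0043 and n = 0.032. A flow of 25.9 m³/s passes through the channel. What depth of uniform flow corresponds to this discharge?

Manning's equation rearranged: A R^(2/3) = nQ / (1·√S) = 0.032 × 25.9 / (√0.0043) = 12.64.
Try y = 3.26 m: A R^(2/3) = 9.002 — too small.
Try y = 4.91 m: A R^(2/3) = 14.56 — too large.
Try y = 4.35 m: A R^(2/3) = 12.66 — ≈ 12.64.

y_n = 4.35 m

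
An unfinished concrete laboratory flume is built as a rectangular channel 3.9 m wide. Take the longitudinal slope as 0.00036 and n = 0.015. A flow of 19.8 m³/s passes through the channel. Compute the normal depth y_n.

Manning's equation rearranged: A R^(2/3) = nQ / (1·√S) = 0.015 × 19.8 / (√0.00036) = 15.65.
Try y = 2.94 m: A R^(2/3) = 12.75 — low.
Try y = 3.91 m: A R^(2/3) = 18.17 — high.
Try y = 3.46 m: A R^(2/3) = 15.63 — close enough.

y_n = 3.46 m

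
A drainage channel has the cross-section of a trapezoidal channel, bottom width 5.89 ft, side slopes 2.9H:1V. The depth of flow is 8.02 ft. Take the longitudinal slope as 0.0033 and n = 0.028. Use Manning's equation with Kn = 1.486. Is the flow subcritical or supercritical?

subcritical

With bottom width b = 5.89 ft and side slope z = 2.9: A = (b + zy)y = (5.89 + 2.9×8.02)×8.02 = 233.8 ft²; P = b + 2y√(1+z²) = 5.89 + 2×8.02×3.068 = 55.09 ft.
Hydraulic radius R = A/P = 233.8/55.09 = 4.243 ft.
V = (1.486/n) R^(2/3) √S = (1.486/0.028) × 4.243^(2/3) × √0.0033 = 7.99 ft/s. Hydraulic depth D_h = A/T = 233.8/52.41 = 4.461 ft.
Froude number Fr = V/√(g·D_h) = 7.99/√(32.2×4.461) = 0.667, which is less than 1, so the flow is subcritical.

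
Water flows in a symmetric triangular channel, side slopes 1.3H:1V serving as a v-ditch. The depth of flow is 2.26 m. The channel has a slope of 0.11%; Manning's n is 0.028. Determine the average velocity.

V = 1.1 m/s

For a triangular section with side slope z = 1.3: A = zy² = 1.3×2.26² = 6.64 m²; P = 2y√(1+z²) = 2×2.26×1.64 = 7.413 m.
Hydraulic radius R = A/P = 6.64/7.413 = 0.8957 m.
From Manning's equation, V = (1/n) R^(2/3) S^(1/2) = (1/0.028) × 0.8957^(2/3) × 0.0011^(1/2) = 1.1 m/s.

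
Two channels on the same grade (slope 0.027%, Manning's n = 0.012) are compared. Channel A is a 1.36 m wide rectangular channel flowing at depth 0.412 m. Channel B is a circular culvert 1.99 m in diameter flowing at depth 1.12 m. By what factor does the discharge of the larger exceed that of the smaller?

5.25

Channel A: Flow area A = b·y = 1.36 × 0.412 = 0.5603 m². Wetted perimeter P = b + 2y = 1.36 + 2×0.412 = 2.184 m. Hydraulic radius R = A/P = 0.5603/2.184 = 0.2566 m. Q_A = (1/0.012)·0.5603·0.2566^(2/3)·√0.00027 = 0.3098 m³/s.
Channel B: For a circular section of diameter D = 1.99 m at depth y = 1.12 m, the central angle is θ = 2 arccos(1 − 2y/D) = 3.394 rad. Then A = (D²/8)(θ − sin θ) = 1.803 m² and P = Dθ/2 = 3.377 m. Hydraulic radius R = A/P = 1.803/3.377 = 0.534 m. Q_B = (1/0.012)·1.803·0.534^(2/3)·√0.00027 = 1.625 m³/s.
The larger discharge is 1.625 m³/s and the smaller is 0.3098 m³/s; the ratio is 5.25.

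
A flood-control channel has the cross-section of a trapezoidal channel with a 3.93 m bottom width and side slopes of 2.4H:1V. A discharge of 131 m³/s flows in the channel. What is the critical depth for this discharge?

y_c = 2.89 m

At critical depth, Q² T / (g A³) = 1, i.e. A³/T = Q²/g = 131²/9.81 = 1749.
Try y = 2.23 m: A³/T = 606 — too small.
Try y = 3.63 m: A³/T = 4526 — too large.
Try y = 2.89 m: A³/T = 1740 — close enough.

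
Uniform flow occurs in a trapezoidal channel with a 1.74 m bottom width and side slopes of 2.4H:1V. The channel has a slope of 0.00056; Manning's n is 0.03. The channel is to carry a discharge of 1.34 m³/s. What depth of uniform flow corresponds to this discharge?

Manning's equation rearranged: A R^(2/3) = nQ / (1·√S) = 0.03 × 1.34 / (√0.00056) = 1.699.
Try y = 0.541 m: A R^(2/3) = 0.8334 — short.
Try y = 0.771 m: A R^(2/3) = 1.701 — matches.

y_n = 0.771 m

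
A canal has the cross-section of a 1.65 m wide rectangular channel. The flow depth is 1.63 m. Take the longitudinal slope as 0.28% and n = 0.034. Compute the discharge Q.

Flow area A = b·y = 1.65 × 1.63 = 2.689 m². Wetted perimeter P = b + 2y = 1.65 + 2×1.63 = 4.91 m.
Hydraulic radius R = A/P = 2.689/4.91 = 0.5478 m.
Manning's equation: Q = (1/n) A R^(2/3) S^(1/2) = (1/0.034) × 2.689 × 0.5478^(2/3) × 0.0028^(1/2) = 2.8 m³/s.

Q = 2.8 m³/s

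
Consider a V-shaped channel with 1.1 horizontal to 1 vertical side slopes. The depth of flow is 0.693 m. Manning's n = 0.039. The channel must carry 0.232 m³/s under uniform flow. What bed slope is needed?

S = 0.0018

For a triangular section with side slope z = 1.1: A = zy² = 1.1×0.693² = 0.5283 m²; P = 2y√(1+z²) = 2×0.693×1.487 = 2.06 m.
Hydraulic radius R = A/P = 0.5283/2.06 = 0.2564 m.
From Manning's equation, S = [nQ / (1 A R^(2/3))]² = [0.039 × 0.232 / (1 × 0.5283 × 0.2564^(2/3))]² = 0.0018.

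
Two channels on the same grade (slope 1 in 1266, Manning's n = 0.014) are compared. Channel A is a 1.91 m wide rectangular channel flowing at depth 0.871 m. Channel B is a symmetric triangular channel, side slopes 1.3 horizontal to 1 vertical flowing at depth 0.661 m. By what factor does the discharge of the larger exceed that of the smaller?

4.24

Channel A: Flow area A = b·y = 1.91 × 0.871 = 1.664 m². Wetted perimeter P = b + 2y = 1.91 + 2×0.871 = 3.652 m. Hydraulic radius R = A/P = 1.664/3.652 = 0.4555 m. Q_A = (1/0.014)·1.664·0.4555^(2/3)·√0.0007899 = 1.977 m³/s.
Channel B: For a triangular section with side slope z = 1.3: A = zy² = 1.3×0.661² = 0.568 m²; P = 2y√(1+z²) = 2×0.661×1.64 = 2.168 m. Hydraulic radius R = A/P = 0.568/2.168 = 0.262 m. Q_B = (1/0.014)·0.568·0.262^(2/3)·√0.0007899 = 0.4668 m³/s.
The larger discharge is 1.977 m³/s and the smaller is 0.4668 m³/s; the ratio is 4.24.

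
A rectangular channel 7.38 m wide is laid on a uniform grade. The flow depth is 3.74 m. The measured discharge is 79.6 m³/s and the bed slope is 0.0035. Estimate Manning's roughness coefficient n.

n = 0.031

Flow area A = b·y = 7.38 × 3.74 = 27.6 m². Wetted perimeter P = b + 2y = 7.38 + 2×3.74 = 14.86 m.
Hydraulic radius R = A/P = 27.6/14.86 = 1.857 m.
Rearranging Manning's equation: n = (1/Q) A R^(2/3) S^(1/2) = (1/79.6) × 27.6 × 1.857^(2/3) × √0.0035 = 0.031.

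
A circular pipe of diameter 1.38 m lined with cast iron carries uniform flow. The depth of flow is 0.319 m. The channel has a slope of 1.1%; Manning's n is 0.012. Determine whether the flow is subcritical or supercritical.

For a circular section of diameter D = 1.38 m at depth y = 0.319 m, the central angle is θ = 2 arccos(1 − 2y/D) = 2.006 rad. Then A = (D²/8)(θ − sin θ) = 0.2617 m² and P = Dθ/2 = 1.384 m.
Hydraulic radius R = A/P = 0.2617/1.384 = 0.1891 m.
V = (1/n) R^(2/3) √S = (1/0.012) × 0.1891^(2/3) × √0.011 = 2.879 m/s. Hydraulic depth D_h = A/T = 0.2617/1.164 = 0.225 m.
Froude number Fr = V/√(g·D_h) = 2.879/√(9.81×0.225) = 1.94, which is greater than 1, so the flow is supercritical.

supercritical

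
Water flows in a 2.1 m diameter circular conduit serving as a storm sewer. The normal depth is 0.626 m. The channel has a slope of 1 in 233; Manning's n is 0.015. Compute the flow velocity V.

For a circular section of diameter D = 2.1 m at depth y = 0.626 m, the central angle is θ = 2 arccos(1 − 2y/D) = 2.31 rad. Then A = (D²/8)(θ − sin θ) = 0.8662 m² and P = Dθ/2 = 2.426 m.
Hydraulic radius R = A/P = 0.8662/2.426 = 0.3571 m.
From Manning's equation, V = (1/n) R^(2/3) S^(1/2) = (1/0.015) × 0.3571^(2/3) × 0.004292^(1/2) = 2.2 m/s.

V = 2.2 m/s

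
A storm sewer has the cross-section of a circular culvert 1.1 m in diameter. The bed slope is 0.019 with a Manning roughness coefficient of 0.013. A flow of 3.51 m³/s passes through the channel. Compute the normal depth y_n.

Manning's equation rearranged: A R^(2/3) = nQ / (1·√S) = 0.013 × 3.51 / (√0.019) = 0.331.
Trying y = 0.925 m: A R^(2/3) = 0.4107 — too large.
Trying y = 0.761 m: A R^(2/3) = 0.3313 — close enough.

y_n = 0.761 m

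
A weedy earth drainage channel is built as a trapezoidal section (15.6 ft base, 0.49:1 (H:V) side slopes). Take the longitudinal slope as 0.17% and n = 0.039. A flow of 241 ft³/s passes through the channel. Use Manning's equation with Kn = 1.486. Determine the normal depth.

y_n = 4.2 ft

Manning's equation rearranged: A R^(2/3) = nQ / (1.486·√S) = 0.039 × 241 / (1.486 × √0.0017) = 153.4.
Try y = 5.13 ft: A R^(2/3) = 211.7 — over.
Try y = 4.2 ft: A R^(2/3) = 153.3 — matches.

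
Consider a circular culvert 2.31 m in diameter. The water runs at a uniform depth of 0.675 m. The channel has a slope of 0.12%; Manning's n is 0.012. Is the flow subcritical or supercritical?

For a circular section of diameter D = 2.31 m at depth y = 0.675 m, the central angle is θ = 2 arccos(1 − 2y/D) = 2.284 rad. Then A = (D²/8)(θ − sin θ) = 1.019 m² and P = Dθ/2 = 2.639 m.
Hydraulic radius R = A/P = 1.019/2.639 = 0.3864 m.
V = (1/n) R^(2/3) √S = (1/0.012) × 0.3864^(2/3) × √0.0012 = 1.531 m/s. Hydraulic depth D_h = A/T = 1.019/2.101 = 0.4852 m.
Froude number Fr = V/√(g·D_h) = 1.531/√(9.81×0.4852) = 0.702, which is less than 1, so the flow is subcritical.

subcritical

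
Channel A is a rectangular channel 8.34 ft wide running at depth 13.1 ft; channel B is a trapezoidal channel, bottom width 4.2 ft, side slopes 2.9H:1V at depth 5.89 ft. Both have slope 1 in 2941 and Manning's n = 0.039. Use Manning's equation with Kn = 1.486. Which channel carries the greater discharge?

Channel A: Flow area A = b·y = 8.34 × 13.1 = 109.3 ft². Wetted perimeter P = b + 2y = 8.34 + 2×13.1 = 34.54 ft. Hydraulic radius R = A/P = 109.3/34.54 = 3.163 ft. Q_A = (1.486/0.039)·109.3·3.163^(2/3)·√0.00034 = 165.4 ft³/s.
Channel B: With bottom width b = 4.2 ft and side slope z = 2.9: A = (b + zy)y = (4.2 + 2.9×5.89)×5.89 = 125.3 ft²; P = b + 2y√(1+z²) = 4.2 + 2×5.89×3.068 = 40.34 ft. Hydraulic radius R = A/P = 125.3/40.34 = 3.108 ft. Q_B = (1.486/0.039)·125.3·3.108^(2/3)·√0.00034 = 187.5 ft³/s.
Q_A = 165.4 ft³/s vs Q_B = 187.5 ft³/s, so channel B carries more.

channel B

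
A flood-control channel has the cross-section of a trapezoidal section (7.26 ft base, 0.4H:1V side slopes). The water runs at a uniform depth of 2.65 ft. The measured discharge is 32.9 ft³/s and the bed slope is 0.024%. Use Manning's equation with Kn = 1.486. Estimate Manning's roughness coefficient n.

n = 0.022

With bottom width b = 7.26 ft and side slope z = 0.4: A = (b + zy)y = (7.26 + 0.4×2.65)×2.65 = 22.05 ft²; P = b + 2y√(1+z²) = 7.26 + 2×2.65×1.077 = 12.97 ft.
Hydraulic radius R = A/P = 22.05/12.97 = 1.7 ft.
Rearranging Manning's equation: n = (1.486/Q) A R^(2/3) S^(1/2) = (1.486/32.9) × 22.05 × 1.7^(2/3) × √0.00024 = 0.022.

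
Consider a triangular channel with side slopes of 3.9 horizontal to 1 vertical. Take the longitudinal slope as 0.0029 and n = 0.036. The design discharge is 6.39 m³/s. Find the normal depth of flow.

y_n = 1.24 m

Manning's equation rearranged: A R^(2/3) = nQ / (1·√S) = 0.036 × 6.39 / (√0.0029) = 4.272.
At y = 1.48 m: A R^(2/3) = 6.842 — over.
At y = 0.961 m: A R^(2/3) = 2.163 — short.
At y = 1.24 m: A R^(2/3) = 4.269 — ≈ 4.272.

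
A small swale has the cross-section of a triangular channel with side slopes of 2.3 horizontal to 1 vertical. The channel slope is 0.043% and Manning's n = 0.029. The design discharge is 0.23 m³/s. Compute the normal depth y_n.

y_n = 0.581 m

Manning's equation rearranged: A R^(2/3) = nQ / (1·√S) = 0.029 × 0.23 / (√0.00043) = 0.3217.
Trying y = 0.672 m: A R^(2/3) = 0.4738 — high.
Trying y = 0.581 m: A R^(2/3) = 0.3214 — ≈ 0.3217.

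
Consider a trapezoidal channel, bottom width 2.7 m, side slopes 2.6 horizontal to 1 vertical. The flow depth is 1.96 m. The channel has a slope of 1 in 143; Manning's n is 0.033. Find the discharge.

Q = 41.8 m³/s

With bottom width b = 2.7 m and side slope z = 2.6: A = (b + zy)y = (2.7 + 2.6×1.96)×1.96 = 15.28 m²; P = b + 2y√(1+z²) = 2.7 + 2×1.96×2.786 = 13.62 m.
Hydraulic radius R = A/P = 15.28/13.62 = 1.122 m.
Manning's equation: Q = (1/n) A R^(2/3) S^(1/2) = (1/0.033) × 15.28 × 1.122^(2/3) × 0.006993^(1/2) = 41.8 m³/s.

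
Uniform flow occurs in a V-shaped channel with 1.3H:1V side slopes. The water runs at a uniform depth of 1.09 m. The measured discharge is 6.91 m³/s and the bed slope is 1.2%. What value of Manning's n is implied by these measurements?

For a triangular section with side slope z = 1.3: A = zy² = 1.3×1.09² = 1.545 m²; P = 2y√(1+z²) = 2×1.09×1.64 = 3.575 m.
Hydraulic radius R = A/P = 1.545/3.575 = 0.432 m.
Rearranging Manning's equation: n = (1/Q) A R^(2/3) S^(1/2) = (1/6.91) × 1.545 × 0.432^(2/3) × √0.012 = 0.014.

n = 0.014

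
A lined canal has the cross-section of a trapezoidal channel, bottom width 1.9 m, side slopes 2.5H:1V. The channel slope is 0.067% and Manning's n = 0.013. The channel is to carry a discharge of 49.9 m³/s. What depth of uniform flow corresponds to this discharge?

Manning's equation rearranged: A R^(2/3) = nQ / (1·√S) = 0.013 × 49.9 / (√0.00067) = 25.06.
Try y = 1.88 m: A R^(2/3) = 12.67 — too small.
Try y = 2.83 m: A R^(2/3) = 33.01 — too large.
Try y = 2.52 m: A R^(2/3) = 25.06 — ≈ 25.06.

y_n = 2.52 m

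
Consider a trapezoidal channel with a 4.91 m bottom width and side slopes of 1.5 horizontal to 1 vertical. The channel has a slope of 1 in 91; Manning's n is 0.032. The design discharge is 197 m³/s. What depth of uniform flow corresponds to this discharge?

Manning's equation rearranged: A R^(2/3) = nQ / (1·√S) = 0.032 × 197 / (√0.01099) = 60.14.
At y = 3.08 m: A R^(2/3) = 43.96 — too small.
At y = 4.18 m: A R^(2/3) = 82.34 — too large.
At y = 3.59 m: A R^(2/3) = 60.03 — matches.

y_n = 3.59 m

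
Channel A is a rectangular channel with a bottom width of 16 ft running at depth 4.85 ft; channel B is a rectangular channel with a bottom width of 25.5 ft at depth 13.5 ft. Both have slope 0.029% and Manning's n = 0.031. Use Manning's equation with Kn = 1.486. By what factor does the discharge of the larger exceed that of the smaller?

7.44

Channel A: Flow area A = b·y = 16 × 4.85 = 77.6 ft². Wetted perimeter P = b + 2y = 16 + 2×4.85 = 25.7 ft. Hydraulic radius R = A/P = 77.6/25.7 = 3.019 ft. Q_A = (1.486/0.031)·77.6·3.019^(2/3)·√0.00029 = 132.3 ft³/s.
Channel B: Flow area A = b·y = 25.5 × 13.5 = 344.2 ft². Wetted perimeter P = b + 2y = 25.5 + 2×13.5 = 52.5 ft. Hydraulic radius R = A/P = 344.2/52.5 = 6.557 ft. Q_B = (1.486/0.031)·344.2·6.557^(2/3)·√0.00029 = 984.5 ft³/s.
The larger discharge is 984.5 ft³/s and the smaller is 132.3 ft³/s; the ratio is 7.44.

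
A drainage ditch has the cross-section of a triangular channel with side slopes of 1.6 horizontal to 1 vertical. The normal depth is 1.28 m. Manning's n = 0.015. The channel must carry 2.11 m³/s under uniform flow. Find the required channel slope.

For a triangular section with side slope z = 1.6: A = zy² = 1.6×1.28² = 2.621 m²; P = 2y√(1+z²) = 2×1.28×1.887 = 4.83 m.
Hydraulic radius R = A/P = 2.621/4.83 = 0.5427 m.
From Manning's equation, S = [nQ / (1 A R^(2/3))]² = [0.015 × 2.11 / (1 × 2.621 × 0.5427^(2/3))]² = 0.000329.

S = 0.000329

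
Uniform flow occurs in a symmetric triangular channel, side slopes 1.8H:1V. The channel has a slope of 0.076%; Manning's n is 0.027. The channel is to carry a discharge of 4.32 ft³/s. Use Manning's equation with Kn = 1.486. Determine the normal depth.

Manning's equation rearranged: A R^(2/3) = nQ / (1.486·√S) = 0.027 × 4.32 / (1.486 × √0.00076) = 2.847.
Try y = 1.68 ft: A R^(2/3) = 4.135 — high.
Try y = 1.14 ft: A R^(2/3) = 1.47 — low.
Try y = 1.46 ft: A R^(2/3) = 2.844 — matches.

y_n = 1.46 ft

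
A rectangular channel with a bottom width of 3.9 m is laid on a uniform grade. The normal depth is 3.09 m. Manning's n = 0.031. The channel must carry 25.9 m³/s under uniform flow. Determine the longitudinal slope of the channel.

S = 0.0035

Flow area A = b·y = 3.9 × 3.09 = 12.05 m². Wetted perimeter P = b + 2y = 3.9 + 2×3.09 = 10.08 m.
Hydraulic radius R = A/P = 12.05/10.08 = 1.196 m.
From Manning's equation, S = [nQ / (1 A R^(2/3))]² = [0.031 × 25.9 / (1 × 12.05 × 1.196^(2/3))]² = 0.0035.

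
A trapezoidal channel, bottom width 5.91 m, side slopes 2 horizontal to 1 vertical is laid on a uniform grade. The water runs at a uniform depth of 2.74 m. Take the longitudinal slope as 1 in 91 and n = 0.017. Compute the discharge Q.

Q = 276 m³/s

With bottom width b = 5.91 m and side slope z = 2: A = (b + zy)y = (5.91 + 2×2.74)×2.74 = 31.21 m²; P = b + 2y√(1+z²) = 5.91 + 2×2.74×2.236 = 18.16 m.
Hydraulic radius R = A/P = 31.21/18.16 = 1.718 m.
Manning's equation: Q = (1/n) A R^(2/3) S^(1/2) = (1/0.017) × 31.21 × 1.718^(2/3) × 0.01099^(1/2) = 276 m³/s.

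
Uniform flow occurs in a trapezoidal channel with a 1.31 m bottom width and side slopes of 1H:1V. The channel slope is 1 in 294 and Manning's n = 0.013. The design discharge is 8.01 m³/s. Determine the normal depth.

Manning's equation rearranged: A R^(2/3) = nQ / (1·√S) = 0.013 × 8.01 / (√0.003401) = 1.785.
At y = 0.769 m: A R^(2/3) = 0.951 — low.
At y = 1.33 m: A R^(2/3) = 2.748 — high.
At y = 1.07 m: A R^(2/3) = 1.786 — close enough.

y_n = 1.07 m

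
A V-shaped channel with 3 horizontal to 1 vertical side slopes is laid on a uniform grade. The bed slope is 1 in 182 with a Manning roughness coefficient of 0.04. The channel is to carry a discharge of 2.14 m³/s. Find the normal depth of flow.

y_n = 0.842 m

Manning's equation rearranged: A R^(2/3) = nQ / (1·√S) = 0.04 × 2.14 / (√0.005495) = 1.155.
Trying y = 0.944 m: A R^(2/3) = 1.565 — high.
Trying y = 0.662 m: A R^(2/3) = 0.6074 — low.
Trying y = 0.842 m: A R^(2/3) = 1.153 — close enough.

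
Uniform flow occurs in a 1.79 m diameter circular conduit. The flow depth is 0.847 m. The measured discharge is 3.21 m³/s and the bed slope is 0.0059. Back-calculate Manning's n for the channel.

For a circular section of diameter D = 1.79 m at depth y = 0.847 m, the central angle is θ = 2 arccos(1 − 2y/D) = 3.034 rad. Then A = (D²/8)(θ − sin θ) = 1.172 m² and P = Dθ/2 = 2.716 m.
Hydraulic radius R = A/P = 1.172/2.716 = 0.4317 m.
Rearranging Manning's equation: n = (1/Q) A R^(2/3) S^(1/2) = (1/3.21) × 1.172 × 0.4317^(2/3) × √0.0059 = 0.016.

n = 0.016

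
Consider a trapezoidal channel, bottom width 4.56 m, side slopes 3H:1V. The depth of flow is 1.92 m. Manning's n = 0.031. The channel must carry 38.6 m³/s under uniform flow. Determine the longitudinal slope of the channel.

S = 0.0029

With bottom width b = 4.56 m and side slope z = 3: A = (b + zy)y = (4.56 + 3×1.92)×1.92 = 19.81 m²; P = b + 2y√(1+z²) = 4.56 + 2×1.92×3.162 = 16.7 m.
Hydraulic radius R = A/P = 19.81/16.7 = 1.186 m.
From Manning's equation, S = [nQ / (1 A R^(2/3))]² = [0.031 × 38.6 / (1 × 19.81 × 1.186^(2/3))]² = 0.0029.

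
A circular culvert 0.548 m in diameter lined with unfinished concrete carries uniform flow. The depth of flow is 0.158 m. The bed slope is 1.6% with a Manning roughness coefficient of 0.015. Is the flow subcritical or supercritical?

supercritical

For a circular section of diameter D = 0.548 m at depth y = 0.158 m, the central angle is θ = 2 arccos(1 − 2y/D) = 2.267 rad. Then A = (D²/8)(θ − sin θ) = 0.05631 m² and P = Dθ/2 = 0.6212 m.
Hydraulic radius R = A/P = 0.05631/0.6212 = 0.09065 m.
V = (1/n) R^(2/3) √S = (1/0.015) × 0.09065^(2/3) × √0.016 = 1.702 m/s. Hydraulic depth D_h = A/T = 0.05631/0.4965 = 0.1134 m.
Froude number Fr = V/√(g·D_h) = 1.702/√(9.81×0.1134) = 1.61, which is greater than 1, so the flow is supercritical.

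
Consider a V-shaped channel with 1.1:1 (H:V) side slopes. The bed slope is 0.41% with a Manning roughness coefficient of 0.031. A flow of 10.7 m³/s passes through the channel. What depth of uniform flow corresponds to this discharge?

y_n = 2.29 m

Manning's equation rearranged: A R^(2/3) = nQ / (1·√S) = 0.031 × 10.7 / (√0.0041) = 5.18.
Try y = 2.88 m: A R^(2/3) = 9.518 — high.
Try y = 1.73 m: A R^(2/3) = 2.445 — low.
Try y = 2.29 m: A R^(2/3) = 5.165 — close enough.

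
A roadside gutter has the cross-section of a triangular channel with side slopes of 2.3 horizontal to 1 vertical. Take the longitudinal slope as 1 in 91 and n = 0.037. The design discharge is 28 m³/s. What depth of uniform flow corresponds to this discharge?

Manning's equation rearranged: A R^(2/3) = nQ / (1·√S) = 0.037 × 28 / (√0.01099) = 9.883.
At y = 2.41 m: A R^(2/3) = 14.28 — high.
At y = 1.52 m: A R^(2/3) = 4.177 — low.
At y = 2.1 m: A R^(2/3) = 9.891 — close enough.

y_n = 2.1 m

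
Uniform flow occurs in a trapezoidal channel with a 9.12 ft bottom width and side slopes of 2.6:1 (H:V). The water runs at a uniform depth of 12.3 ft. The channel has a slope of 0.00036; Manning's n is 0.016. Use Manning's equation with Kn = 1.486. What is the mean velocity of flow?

V = 6.14 ft/s

With bottom width b = 9.12 ft and side slope z = 2.6: A = (b + zy)y = (9.12 + 2.6×12.3)×12.3 = 505.5 ft²; P = b + 2y√(1+z²) = 9.12 + 2×12.3×2.786 = 77.65 ft.
Hydraulic radius R = A/P = 505.5/77.65 = 6.511 ft.
From Manning's equation, V = (1.486/n) R^(2/3) S^(1/2) = (1.486/0.016) × 6.511^(2/3) × 0.00036^(1/2) = 6.14 ft/s.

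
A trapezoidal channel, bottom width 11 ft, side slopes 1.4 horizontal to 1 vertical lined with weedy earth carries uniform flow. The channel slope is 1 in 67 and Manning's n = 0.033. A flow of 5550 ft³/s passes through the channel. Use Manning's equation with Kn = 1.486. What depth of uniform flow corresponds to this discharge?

Manning's equation rearranged: A R^(2/3) = nQ / (1.486·√S) = 0.033 × 5550 / (1.486 × √0.01493) = 1009.
Trying y = 13 ft: A R^(2/3) = 1364 — over.
Trying y = 9.71 ft: A R^(2/3) = 733 — short.
Trying y = 11.3 ft: A R^(2/3) = 1009 — ≈ 1009.

y_n = 11.3 ft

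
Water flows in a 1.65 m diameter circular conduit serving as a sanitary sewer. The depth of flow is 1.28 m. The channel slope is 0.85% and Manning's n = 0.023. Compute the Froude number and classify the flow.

For a circular section of diameter D = 1.65 m at depth y = 1.28 m, the central angle is θ = 2 arccos(1 − 2y/D) = 4.31 rad. Then A = (D²/8)(θ − sin θ) = 1.78 m² and P = Dθ/2 = 3.556 m.
Hydraulic radius R = A/P = 1.78/3.556 = 0.5006 m.
V = (1/n) R^(2/3) √S = (1/0.023) × 0.5006^(2/3) × √0.0085 = 2.527 m/s. Hydraulic depth D_h = A/T = 1.78/1.376 = 1.293 m.
Froude number Fr = V/√(g·D_h) = 2.527/√(9.81×1.293) = 0.71, which is less than 1, so the flow is subcritical.

subcritical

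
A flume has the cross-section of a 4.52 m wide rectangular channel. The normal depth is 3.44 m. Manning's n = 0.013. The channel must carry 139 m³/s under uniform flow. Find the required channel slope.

Flow area A = b·y = 4.52 × 3.44 = 15.55 m². Wetted perimeter P = b + 2y = 4.52 + 2×3.44 = 11.4 m.
Hydraulic radius R = A/P = 15.55/11.4 = 1.364 m.
From Manning's equation, S = [nQ / (1 A R^(2/3))]² = [0.013 × 139 / (1 × 15.55 × 1.364^(2/3))]² = 0.00893.

S = 0.00893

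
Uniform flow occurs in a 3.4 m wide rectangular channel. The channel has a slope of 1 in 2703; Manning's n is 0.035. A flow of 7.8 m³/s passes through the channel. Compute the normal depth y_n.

Manning's equation rearranged: A R^(2/3) = nQ / (1·√S) = 0.035 × 7.8 / (√0.00037) = 14.19.
At y = 2.7 m: A R^(2/3) = 9.442 — short.
At y = 4.19 m: A R^(2/3) = 16.17 — over.
At y = 3.76 m: A R^(2/3) = 14.2 — matches.

y_n = 3.76 m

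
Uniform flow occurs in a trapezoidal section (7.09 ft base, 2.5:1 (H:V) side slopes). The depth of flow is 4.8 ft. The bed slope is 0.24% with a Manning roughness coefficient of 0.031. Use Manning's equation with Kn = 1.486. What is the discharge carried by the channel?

With bottom width b = 7.09 ft and side slope z = 2.5: A = (b + zy)y = (7.09 + 2.5×4.8)×4.8 = 91.63 ft²; P = b + 2y√(1+z²) = 7.09 + 2×4.8×2.693 = 32.94 ft.
Hydraulic radius R = A/P = 91.63/32.94 = 2.782 ft.
Manning's equation: Q = (1.486/n) A R^(2/3) S^(1/2) = (1.486/0.031) × 91.63 × 2.782^(2/3) × 0.0024^(1/2) = 426 ft³/s.

Q = 426 ft³/s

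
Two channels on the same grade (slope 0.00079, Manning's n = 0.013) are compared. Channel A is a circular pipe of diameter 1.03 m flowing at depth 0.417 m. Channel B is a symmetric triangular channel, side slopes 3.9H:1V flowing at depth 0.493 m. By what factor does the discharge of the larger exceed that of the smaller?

3.14

Channel A: For a circular section of diameter D = 1.03 m at depth y = 0.417 m, the central angle is θ = 2 arccos(1 − 2y/D) = 2.759 rad. Then A = (D²/8)(θ − sin θ) = 0.3163 m² and P = Dθ/2 = 1.421 m. Hydraulic radius R = A/P = 0.3163/1.421 = 0.2226 m. Q_A = (1/0.013)·0.3163·0.2226^(2/3)·√0.00079 = 0.2512 m³/s.
Channel B: For a triangular section with side slope z = 3.9: A = zy² = 3.9×0.493² = 0.9479 m²; P = 2y√(1+z²) = 2×0.493×4.026 = 3.97 m. Hydraulic radius R = A/P = 0.9479/3.97 = 0.2388 m. Q_B = (1/0.013)·0.9479·0.2388^(2/3)·√0.00079 = 0.7888 m³/s.
The larger discharge is 0.7888 m³/s and the smaller is 0.2512 m³/s; the ratio is 3.14.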